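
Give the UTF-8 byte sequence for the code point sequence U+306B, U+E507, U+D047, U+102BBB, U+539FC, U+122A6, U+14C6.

E3 81 AB EE 94 87 ED 81 87 F4 82 AE BB F1 93 A7 BC F0 92 8A A6 E1 93 86

U+306B: 3-byte form → E3 81 AB.
U+E507: 3-byte form → EE 94 87.
U+D047: 3-byte form → ED 81 87.
U+102BBB: 4-byte form → F4 82 AE BB.
U+539FC: 4-byte form → F1 93 A7 BC.
U+122A6: 4-byte form → F0 92 8A A6.
U+14C6: 3-byte form → E1 93 86.
Concatenated (24 bytes): E3 81 AB EE 94 87 ED 81 87 F4 82 AE BB F1 93 A7 BC F0 92 8A A6 E1 93 86.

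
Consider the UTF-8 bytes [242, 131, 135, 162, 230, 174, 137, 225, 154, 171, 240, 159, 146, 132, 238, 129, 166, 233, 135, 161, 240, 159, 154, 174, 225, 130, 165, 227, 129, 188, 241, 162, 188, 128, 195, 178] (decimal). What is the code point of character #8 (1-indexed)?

U+10A5

Offset 0: leading byte 0xF2 = 11110010 → 4-byte char #1 = F2 83 87 A2.
Offset 4: leading byte 0xE6 = 11100110 → 3-byte char #2 = E6 AE 89.
Offset 7: leading byte 0xE1 = 11100001 → 3-byte char #3 = E1 9A AB.
Offset 10: leading byte 0xF0 = 11110000 → 4-byte char #4 = F0 9F 92 84.
Offset 14: leading byte 0xEE = 11101110 → 3-byte char #5 = EE 81 A6.
Offset 17: leading byte 0xE9 = 11101001 → 3-byte char #6 = E9 87 A1.
Offset 20: leading byte 0xF0 = 11110000 → 4-byte char #7 = F0 9F 9A AE.
Offset 24: leading byte 0xE1 = 11100001 → 3-byte char #8 = E1 82 A5.
Leading byte 0xE1 = 11100001 matches 1110xxxx → 3-byte sequence.
Byte 1: 0xE1 = 11100001, payload 0001 (4 bits).
Byte 2: 0x82 = 10000010 (10xxxxxx ✓), payload 000010.
Byte 3: 0xA5 = 10100101 (10xxxxxx ✓), payload 100101.
Concatenate: 0001000010100101 = 0x10A5 (16 bits → U+10A5).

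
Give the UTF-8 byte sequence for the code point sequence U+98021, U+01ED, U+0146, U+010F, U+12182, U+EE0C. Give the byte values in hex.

U+98021: 4-byte form → F2 98 80 A1.
U+01ED: 2-byte form → C7 AD.
U+0146: 2-byte form → C5 86.
U+010F: 2-byte form → C4 8F.
U+12182: 4-byte form → F0 92 86 82.
U+EE0C: 3-byte form → EE B8 8C.
Concatenated (17 bytes): F2 98 80 A1 C7 AD C5 86 C4 8F F0 92 86 82 EE B8 8C.

F2 98 80 A1 C7 AD C5 86 C4 8F F0 92 86 82 EE B8 8C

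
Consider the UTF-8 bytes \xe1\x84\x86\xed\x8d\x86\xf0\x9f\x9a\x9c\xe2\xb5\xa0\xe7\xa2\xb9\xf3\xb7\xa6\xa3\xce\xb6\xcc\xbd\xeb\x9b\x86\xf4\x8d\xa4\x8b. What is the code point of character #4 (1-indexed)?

U+2D60

Offset 0: leading byte 0xE1 = 11100001 → 3-byte char #1 = E1 84 86.
Offset 3: leading byte 0xED = 11101101 → 3-byte char #2 = ED 8D 86.
Offset 6: leading byte 0xF0 = 11110000 → 4-byte char #3 = F0 9F 9A 9C.
Offset 10: leading byte 0xE2 = 11100010 → 3-byte char #4 = E2 B5 A0.
Leading byte 0xE2 = 11100010 matches 1110xxxx → 3-byte sequence.
Byte 1: 0xE2 = 11100010, payload 0010 (4 bits).
Byte 2: 0xB5 = 10110101 (10xxxxxx ✓), payload 110101.
Byte 3: 0xA0 = 10100000 (10xxxxxx ✓), payload 100000.
Concatenate: 0010110101100000 = 0x2D60 (16 bits → U+2D60).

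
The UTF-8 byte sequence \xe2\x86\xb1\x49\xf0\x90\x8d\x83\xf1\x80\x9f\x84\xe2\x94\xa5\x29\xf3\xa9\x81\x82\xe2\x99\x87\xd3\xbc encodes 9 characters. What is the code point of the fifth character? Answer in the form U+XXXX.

Offset 0: leading byte 0xE2 = 11100010 → 3-byte char #1 = E2 86 B1.
Offset 3: leading byte 0x49 = 01001001 → 1-byte char #2 = 49.
Offset 4: leading byte 0xF0 = 11110000 → 4-byte char #3 = F0 90 8D 83.
Offset 8: leading byte 0xF1 = 11110001 → 4-byte char #4 = F1 80 9F 84.
Offset 12: leading byte 0xE2 = 11100010 → 3-byte char #5 = E2 94 A5.
Leading byte 0xE2 = 11100010 matches 1110xxxx → 3-byte sequence.
Byte 1: 0xE2 = 11100010, payload 0010 (4 bits).
Byte 2: 0x94 = 10010100 (10xxxxxx ✓), payload 010100.
Byte 3: 0xA5 = 10100101 (10xxxxxx ✓), payload 100101.
Concatenate: 0010010100100101 = 0x2525 (16 bits → U+2525).

U+2525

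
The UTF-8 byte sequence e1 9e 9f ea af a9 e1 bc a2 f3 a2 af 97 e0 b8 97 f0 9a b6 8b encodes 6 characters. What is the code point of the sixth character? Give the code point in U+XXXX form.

Offset 0: leading byte 0xE1 = 11100001 → 3-byte char #1 = E1 9E 9F.
Offset 3: leading byte 0xEA = 11101010 → 3-byte char #2 = EA AF A9.
Offset 6: leading byte 0xE1 = 11100001 → 3-byte char #3 = E1 BC A2.
Offset 9: leading byte 0xF3 = 11110011 → 4-byte char #4 = F3 A2 AF 97.
Offset 13: leading byte 0xE0 = 11100000 → 3-byte char #5 = E0 B8 97.
Offset 16: leading byte 0xF0 = 11110000 → 4-byte char #6 = F0 9A B6 8B.
Leading byte 0xF0 = 11110000 matches 11110xxx → 4-byte sequence.
Byte 1: 0xF0 = 11110000, payload 000 (3 bits).
Byte 2: 0x9A = 10011010 (10xxxxxx ✓), payload 011010.
Byte 3: 0xB6 = 10110110 (10xxxxxx ✓), payload 110110.
Byte 4: 0x8B = 10001011 (10xxxxxx ✓), payload 001011.
Concatenate: 000011010110110001011 = 0x1AD8B (21 bits → U+1AD8B).

U+1AD8B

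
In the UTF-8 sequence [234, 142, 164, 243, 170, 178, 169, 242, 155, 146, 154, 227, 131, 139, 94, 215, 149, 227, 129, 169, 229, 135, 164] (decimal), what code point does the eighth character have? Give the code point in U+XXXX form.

Offset 0: leading byte 0xEA = 11101010 → 3-byte char #1 = EA 8E A4.
Offset 3: leading byte 0xF3 = 11110011 → 4-byte char #2 = F3 AA B2 A9.
Offset 7: leading byte 0xF2 = 11110010 → 4-byte char #3 = F2 9B 92 9A.
Offset 11: leading byte 0xE3 = 11100011 → 3-byte char #4 = E3 83 8B.
Offset 14: leading byte 0x5E = 01011110 → 1-byte char #5 = 5E.
Offset 15: leading byte 0xD7 = 11010111 → 2-byte char #6 = D7 95.
Offset 17: leading byte 0xE3 = 11100011 → 3-byte char #7 = E3 81 A9.
Offset 20: leading byte 0xE5 = 11100101 → 3-byte char #8 = E5 87 A4.
Leading byte 0xE5 = 11100101 matches 1110xxxx → 3-byte sequence.
Byte 1: 0xE5 = 11100101, payload 0101 (4 bits).
Byte 2: 0x87 = 10000111 (10xxxxxx ✓), payload 000111.
Byte 3: 0xA4 = 10100100 (10xxxxxx ✓), payload 100100.
Concatenate: 0101000111100100 = 0x51E4 (16 bits → U+51E4).

U+51E4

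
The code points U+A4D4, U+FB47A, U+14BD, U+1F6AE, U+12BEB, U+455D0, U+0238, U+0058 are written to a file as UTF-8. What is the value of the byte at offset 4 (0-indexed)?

0xBB

U+A4D4 → 3-byte form EA 93 94 at offsets 0–2.
U+FB47A → 4-byte form F3 BB 91 BA at offsets 3–6.
Offset 4 falls in char 2's range; it's byte 2 of F3 BB 91 BA = 0xBB.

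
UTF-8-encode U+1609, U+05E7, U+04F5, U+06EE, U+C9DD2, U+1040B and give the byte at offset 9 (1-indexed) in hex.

0xAE

1-indexed offset 9 is 0-indexed offset 8.
U+1609 → 3-byte form E1 98 89 at offsets 0–2.
U+05E7 → 2-byte form D7 A7 at offsets 3–4.
U+04F5 → 2-byte form D3 B5 at offsets 5–6.
U+06EE → 2-byte form DB AE at offsets 7–8.
Offset 8 falls in char 4's range; it's byte 2 of DB AE = 0xAE.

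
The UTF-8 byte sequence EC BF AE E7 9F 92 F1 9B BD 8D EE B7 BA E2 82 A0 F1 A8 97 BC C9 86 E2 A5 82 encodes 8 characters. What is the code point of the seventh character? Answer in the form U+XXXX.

U+0246

Offset 0: leading byte 0xEC = 11101100 → 3-byte char #1 = EC BF AE.
Offset 3: leading byte 0xE7 = 11100111 → 3-byte char #2 = E7 9F 92.
Offset 6: leading byte 0xF1 = 11110001 → 4-byte char #3 = F1 9B BD 8D.
Offset 10: leading byte 0xEE = 11101110 → 3-byte char #4 = EE B7 BA.
Offset 13: leading byte 0xE2 = 11100010 → 3-byte char #5 = E2 82 A0.
Offset 16: leading byte 0xF1 = 11110001 → 4-byte char #6 = F1 A8 97 BC.
Offset 20: leading byte 0xC9 = 11001001 → 2-byte char #7 = C9 86.
Leading byte 0xC9 = 11001001 matches 110xxxxx → 2-byte sequence.
Byte 1: 0xC9 = 11001001, payload 01001 (5 bits).
Byte 2: 0x86 = 10000110 (10xxxxxx ✓), payload 000110.
Concatenate: 01001000110 = 0x246 (11 bits → U+0246).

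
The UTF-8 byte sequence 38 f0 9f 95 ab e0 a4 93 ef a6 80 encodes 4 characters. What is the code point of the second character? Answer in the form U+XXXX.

Offset 0: leading byte 0x38 = 00111000 → 1-byte char #1 = 38.
Offset 1: leading byte 0xF0 = 11110000 → 4-byte char #2 = F0 9F 95 AB.
Leading byte 0xF0 = 11110000 matches 11110xxx → 4-byte sequence.
Byte 1: 0xF0 = 11110000, payload 000 (3 bits).
Byte 2: 0x9F = 10011111 (10xxxxxx ✓), payload 011111.
Byte 3: 0x95 = 10010101 (10xxxxxx ✓), payload 010101.
Byte 4: 0xAB = 10101011 (10xxxxxx ✓), payload 101011.
Concatenate: 000011111010101101011 = 0x1F56B (21 bits → U+1F56B).

U+1F56B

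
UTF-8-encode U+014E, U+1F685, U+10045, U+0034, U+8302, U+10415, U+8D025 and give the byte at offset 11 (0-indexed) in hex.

0xE8

U+014E → 2-byte form C5 8E at offsets 0–1.
U+1F685 → 4-byte form F0 9F 9A 85 at offsets 2–5.
U+10045 → 4-byte form F0 90 81 85 at offsets 6–9.
U+0034 → 1-byte form 34 at offsets 10–10.
U+8302 → 3-byte form E8 8C 82 at offsets 11–13.
Offset 11 falls in char 5's range; it's byte 1 of E8 8C 82 = 0xE8.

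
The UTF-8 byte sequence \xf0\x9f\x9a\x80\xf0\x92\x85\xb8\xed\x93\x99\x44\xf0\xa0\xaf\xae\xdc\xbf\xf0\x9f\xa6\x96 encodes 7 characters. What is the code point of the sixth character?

U+073F

Offset 0: leading byte 0xF0 = 11110000 → 4-byte char #1 = F0 9F 9A 80.
Offset 4: leading byte 0xF0 = 11110000 → 4-byte char #2 = F0 92 85 B8.
Offset 8: leading byte 0xED = 11101101 → 3-byte char #3 = ED 93 99.
Offset 11: leading byte 0x44 = 01000100 → 1-byte char #4 = 44.
Offset 12: leading byte 0xF0 = 11110000 → 4-byte char #5 = F0 A0 AF AE.
Offset 16: leading byte 0xDC = 11011100 → 2-byte char #6 = DC BF.
Leading byte 0xDC = 11011100 matches 110xxxxx → 2-byte sequence.
Byte 1: 0xDC = 11011100, payload 11100 (5 bits).
Byte 2: 0xBF = 10111111 (10xxxxxx ✓), payload 111111.
Concatenate: 11100111111 = 0x73F (11 bits → U+073F).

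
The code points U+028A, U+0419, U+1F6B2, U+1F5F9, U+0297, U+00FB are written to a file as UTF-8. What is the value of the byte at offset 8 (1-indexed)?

0xB2

1-indexed offset 8 is 0-indexed offset 7.
U+028A → 2-byte form CA 8A at offsets 0–1.
U+0419 → 2-byte form D0 99 at offsets 2–3.
U+1F6B2 → 4-byte form F0 9F 9A B2 at offsets 4–7.
Offset 7 falls in char 3's range; it's byte 4 of F0 9F 9A B2 = 0xB2.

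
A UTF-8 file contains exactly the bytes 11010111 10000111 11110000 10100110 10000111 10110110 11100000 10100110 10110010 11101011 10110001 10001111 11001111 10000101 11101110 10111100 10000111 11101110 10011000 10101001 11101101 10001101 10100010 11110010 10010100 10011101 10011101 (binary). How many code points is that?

Byte at offset 0: 0xD7 = 11010111 → 2-byte char (#1). Advance 2.
Byte at offset 2: 0xF0 = 11110000 → 4-byte char (#2). Advance 4.
Byte at offset 6: 0xE0 = 11100000 → 3-byte char (#3). Advance 3.
Byte at offset 9: 0xEB = 11101011 → 3-byte char (#4). Advance 3.
Byte at offset 12: 0xCF = 11001111 → 2-byte char (#5). Advance 2.
Byte at offset 14: 0xEE = 11101110 → 3-byte char (#6). Advance 3.
Byte at offset 17: 0xEE = 11101110 → 3-byte char (#7). Advance 3.
Byte at offset 20: 0xED = 11101101 → 3-byte char (#8). Advance 3.
Byte at offset 23: 0xF2 = 11110010 → 4-byte char (#9). Advance 4.
Reached end at offset 27 after 9 code points.

9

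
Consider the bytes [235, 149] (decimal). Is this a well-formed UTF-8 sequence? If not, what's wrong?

invalid (sequence truncated)

Leading byte 0xEB = 11101011 → 3-byte form, but only 2 bytes are present.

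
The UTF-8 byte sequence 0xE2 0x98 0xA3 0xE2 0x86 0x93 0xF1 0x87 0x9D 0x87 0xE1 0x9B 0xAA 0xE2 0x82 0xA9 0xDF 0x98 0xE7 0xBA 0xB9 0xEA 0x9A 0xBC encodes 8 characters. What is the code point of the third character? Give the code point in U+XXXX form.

Offset 0: leading byte 0xE2 = 11100010 → 3-byte char #1 = E2 98 A3.
Offset 3: leading byte 0xE2 = 11100010 → 3-byte char #2 = E2 86 93.
Offset 6: leading byte 0xF1 = 11110001 → 4-byte char #3 = F1 87 9D 87.
Leading byte 0xF1 = 11110001 matches 11110xxx → 4-byte sequence.
Byte 1: 0xF1 = 11110001, payload 001 (3 bits).
Byte 2: 0x87 = 10000111 (10xxxxxx ✓), payload 000111.
Byte 3: 0x9D = 10011101 (10xxxxxx ✓), payload 011101.
Byte 4: 0x87 = 10000111 (10xxxxxx ✓), payload 000111.
Concatenate: 001000111011101000111 = 0x47747 (21 bits → U+47747).

U+47747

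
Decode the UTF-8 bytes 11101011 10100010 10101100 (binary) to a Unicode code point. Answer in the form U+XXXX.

Leading byte 0xEB = 11101011 matches 1110xxxx → 3-byte sequence.
Byte 1: 0xEB = 11101011, payload 1011 (4 bits).
Byte 2: 0xA2 = 10100010 (10xxxxxx ✓), payload 100010.
Byte 3: 0xAC = 10101100 (10xxxxxx ✓), payload 101100.
Concatenate: 1011100010101100 = 0xB8AC (16 bits → U+B8AC).

U+B8AC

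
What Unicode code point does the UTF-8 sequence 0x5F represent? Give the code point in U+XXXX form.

U+005F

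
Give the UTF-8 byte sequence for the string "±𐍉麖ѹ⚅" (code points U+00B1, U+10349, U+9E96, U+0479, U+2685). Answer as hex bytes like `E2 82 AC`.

U+00B1: 2-byte form → C2 B1.
U+10349: 4-byte form → F0 90 8D 89.
U+9E96: 3-byte form → E9 BA 96.
U+0479: 2-byte form → D1 B9.
U+2685: 3-byte form → E2 9A 85.
Concatenated (14 bytes): C2 B1 F0 90 8D 89 E9 BA 96 D1 B9 E2 9A 85.

C2 B1 F0 90 8D 89 E9 BA 96 D1 B9 E2 9A 85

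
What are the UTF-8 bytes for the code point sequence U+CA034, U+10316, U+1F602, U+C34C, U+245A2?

U+CA034: 4-byte form → F3 8A 80 B4.
U+10316: 4-byte form → F0 90 8C 96.
U+1F602: 4-byte form → F0 9F 98 82.
U+C34C: 3-byte form → EC 8D 8C.
U+245A2: 4-byte form → F0 A4 96 A2.
Concatenated (19 bytes): F3 8A 80 B4 F0 90 8C 96 F0 9F 98 82 EC 8D 8C F0 A4 96 A2.

F3 8A 80 B4 F0 90 8C 96 F0 9F 98 82 EC 8D 8C F0 A4 96 A2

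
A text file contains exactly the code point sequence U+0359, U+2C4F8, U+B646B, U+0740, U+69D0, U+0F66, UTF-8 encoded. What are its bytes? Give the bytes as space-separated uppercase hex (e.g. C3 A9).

U+0359: 2-byte form → CD 99.
U+2C4F8: 4-byte form → F0 AC 93 B8.
U+B646B: 4-byte form → F2 B6 91 AB.
U+0740: 2-byte form → DD 80.
U+69D0: 3-byte form → E6 A7 90.
U+0F66: 3-byte form → E0 BD A6.
Concatenated (18 bytes): CD 99 F0 AC 93 B8 F2 B6 91 AB DD 80 E6 A7 90 E0 BD A6.

CD 99 F0 AC 93 B8 F2 B6 91 AB DD 80 E6 A7 90 E0 BD A6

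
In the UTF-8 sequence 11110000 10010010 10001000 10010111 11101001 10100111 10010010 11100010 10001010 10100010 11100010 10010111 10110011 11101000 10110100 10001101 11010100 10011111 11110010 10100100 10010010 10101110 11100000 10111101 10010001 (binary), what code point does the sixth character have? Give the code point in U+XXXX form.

U+051F

Offset 0: leading byte 0xF0 = 11110000 → 4-byte char #1 = F0 92 88 97.
Offset 4: leading byte 0xE9 = 11101001 → 3-byte char #2 = E9 A7 92.
Offset 7: leading byte 0xE2 = 11100010 → 3-byte char #3 = E2 8A A2.
Offset 10: leading byte 0xE2 = 11100010 → 3-byte char #4 = E2 97 B3.
Offset 13: leading byte 0xE8 = 11101000 → 3-byte char #5 = E8 B4 8D.
Offset 16: leading byte 0xD4 = 11010100 → 2-byte char #6 = D4 9F.
Leading byte 0xD4 = 11010100 matches 110xxxxx → 2-byte sequence.
Byte 1: 0xD4 = 11010100, payload 10100 (5 bits).
Byte 2: 0x9F = 10011111 (10xxxxxx ✓), payload 011111.
Concatenate: 10100011111 = 0x51F (11 bits → U+051F).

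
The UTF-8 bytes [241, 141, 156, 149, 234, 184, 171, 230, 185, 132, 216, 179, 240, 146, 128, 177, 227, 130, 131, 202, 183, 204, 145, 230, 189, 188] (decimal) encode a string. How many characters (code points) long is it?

Byte at offset 0: 0xF1 = 11110001 → 4-byte char (#1). Advance 4.
Byte at offset 4: 0xEA = 11101010 → 3-byte char (#2). Advance 3.
Byte at offset 7: 0xE6 = 11100110 → 3-byte char (#3). Advance 3.
Byte at offset 10: 0xD8 = 11011000 → 2-byte char (#4). Advance 2.
Byte at offset 12: 0xF0 = 11110000 → 4-byte char (#5). Advance 4.
Byte at offset 16: 0xE3 = 11100011 → 3-byte char (#6). Advance 3.
Byte at offset 19: 0xCA = 11001010 → 2-byte char (#7). Advance 2.
Byte at offset 21: 0xCC = 11001100 → 2-byte char (#8). Advance 2.
Byte at offset 23: 0xE6 = 11100110 → 3-byte char (#9). Advance 3.
Reached end at offset 26 after 9 code points.

9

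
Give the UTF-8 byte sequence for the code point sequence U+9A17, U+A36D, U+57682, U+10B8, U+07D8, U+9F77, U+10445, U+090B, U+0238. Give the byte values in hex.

U+9A17: 3-byte form → E9 A8 97.
U+A36D: 3-byte form → EA 8D AD.
U+57682: 4-byte form → F1 97 9A 82.
U+10B8: 3-byte form → E1 82 B8.
U+07D8: 2-byte form → DF 98.
U+9F77: 3-byte form → E9 BD B7.
U+10445: 4-byte form → F0 90 91 85.
U+090B: 3-byte form → E0 A4 8B.
U+0238: 2-byte form → C8 B8.
Concatenated (27 bytes): E9 A8 97 EA 8D AD F1 97 9A 82 E1 82 B8 DF 98 E9 BD B7 F0 90 91 85 E0 A4 8B C8 B8.

E9 A8 97 EA 8D AD F1 97 9A 82 E1 82 B8 DF 98 E9 BD B7 F0 90 91 85 E0 A4 8B C8 B8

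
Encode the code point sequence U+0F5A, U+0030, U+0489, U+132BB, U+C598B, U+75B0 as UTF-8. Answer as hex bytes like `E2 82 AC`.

E0 BD 9A 30 D2 89 F0 93 8A BB F3 85 A6 8B E7 96 B0

U+0F5A: 3-byte form → E0 BD 9A.
U+0030: 1-byte form → 30.
U+0489: 2-byte form → D2 89.
U+132BB: 4-byte form → F0 93 8A BB.
U+C598B: 4-byte form → F3 85 A6 8B.
U+75B0: 3-byte form → E7 96 B0.
Concatenated (17 bytes): E0 BD 9A 30 D2 89 F0 93 8A BB F3 85 A6 8B E7 96 B0.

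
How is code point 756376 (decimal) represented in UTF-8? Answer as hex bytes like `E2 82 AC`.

F2 B8 AA 98

U+B8A98 = 0xB8A98 = 756376 decimal. In range U+10000–U+10FFFF → 4-byte form: 11110xxx 10xxxxxx 10xxxxxx 10xxxxxx.
Binary (21 bits): 010111000101010011000.
Split 3+6+6+6: 010 | 111000 | 101010 | 011000.
Byte 1: 11110010 = 0xF2.
Byte 2: 10111000 = 0xB8.
Byte 3: 10101010 = 0xAA.
Byte 4: 10011000 = 0x98.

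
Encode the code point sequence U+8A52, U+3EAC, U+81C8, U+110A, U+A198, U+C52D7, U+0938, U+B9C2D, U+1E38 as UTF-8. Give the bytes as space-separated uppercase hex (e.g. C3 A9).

U+8A52: 3-byte form → E8 A9 92.
U+3EAC: 3-byte form → E3 BA AC.
U+81C8: 3-byte form → E8 87 88.
U+110A: 3-byte form → E1 84 8A.
U+A198: 3-byte form → EA 86 98.
U+C52D7: 4-byte form → F3 85 8B 97.
U+0938: 3-byte form → E0 A4 B8.
U+B9C2D: 4-byte form → F2 B9 B0 AD.
U+1E38: 3-byte form → E1 B8 B8.
Concatenated (29 bytes): E8 A9 92 E3 BA AC E8 87 88 E1 84 8A EA 86 98 F3 85 8B 97 E0 A4 B8 F2 B9 B0 AD E1 B8 B8.

E8 A9 92 E3 BA AC E8 87 88 E1 84 8A EA 86 98 F3 85 8B 97 E0 A4 B8 F2 B9 B0 AD E1 B8 B8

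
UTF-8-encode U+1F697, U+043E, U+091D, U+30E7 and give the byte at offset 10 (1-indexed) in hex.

0xE3

1-indexed offset 10 is 0-indexed offset 9.
U+1F697 → 4-byte form F0 9F 9A 97 at offsets 0–3.
U+043E → 2-byte form D0 BE at offsets 4–5.
U+091D → 3-byte form E0 A4 9D at offsets 6–8.
U+30E7 → 3-byte form E3 83 A7 at offsets 9–11.
Offset 9 falls in char 4's range; it's byte 1 of E3 83 A7 = 0xE3.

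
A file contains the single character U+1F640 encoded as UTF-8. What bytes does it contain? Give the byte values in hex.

F0 9F 99 80

U+1F640 = 0x1F640 = 128576 decimal. In range U+10000–U+10FFFF → 4-byte form: 11110xxx 10xxxxxx 10xxxxxx 10xxxxxx.
Binary (21 bits): 000011111011001000000.
Split 3+6+6+6: 000 | 011111 | 011001 | 000000.
Byte 1: 11110000 = 0xF0.
Byte 2: 10011111 = 0x9F.
Byte 3: 10011001 = 0x99.
Byte 4: 10000000 = 0x80.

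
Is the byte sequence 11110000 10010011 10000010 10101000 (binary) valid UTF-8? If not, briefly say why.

valid

Leading byte 0xF0 = 11110000 → 4-byte form.
Continuation bytes 0x93=10010011, 0x82=10000010, 0xA8=10101000 all match 10xxxxxx.
Decoded value 0x130A8 is ≥ 0x10000 (shortest form) and not a surrogate.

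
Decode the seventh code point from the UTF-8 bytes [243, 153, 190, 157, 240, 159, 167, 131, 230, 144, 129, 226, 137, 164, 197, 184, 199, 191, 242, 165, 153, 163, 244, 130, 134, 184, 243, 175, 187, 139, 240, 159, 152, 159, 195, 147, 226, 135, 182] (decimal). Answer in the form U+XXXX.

U+A5663

Offset 0: leading byte 0xF3 = 11110011 → 4-byte char #1 = F3 99 BE 9D.
Offset 4: leading byte 0xF0 = 11110000 → 4-byte char #2 = F0 9F A7 83.
Offset 8: leading byte 0xE6 = 11100110 → 3-byte char #3 = E6 90 81.
Offset 11: leading byte 0xE2 = 11100010 → 3-byte char #4 = E2 89 A4.
Offset 14: leading byte 0xC5 = 11000101 → 2-byte char #5 = C5 B8.
Offset 16: leading byte 0xC7 = 11000111 → 2-byte char #6 = C7 BF.
Offset 18: leading byte 0xF2 = 11110010 → 4-byte char #7 = F2 A5 99 A3.
Leading byte 0xF2 = 11110010 matches 11110xxx → 4-byte sequence.
Byte 1: 0xF2 = 11110010, payload 010 (3 bits).
Byte 2: 0xA5 = 10100101 (10xxxxxx ✓), payload 100101.
Byte 3: 0x99 = 10011001 (10xxxxxx ✓), payload 011001.
Byte 4: 0xA3 = 10100011 (10xxxxxx ✓), payload 100011.
Concatenate: 010100101011001100011 = 0xA5663 (21 bits → U+A5663).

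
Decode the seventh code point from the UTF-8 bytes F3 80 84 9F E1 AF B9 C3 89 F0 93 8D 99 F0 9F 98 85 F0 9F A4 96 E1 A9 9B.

Offset 0: leading byte 0xF3 = 11110011 → 4-byte char #1 = F3 80 84 9F.
Offset 4: leading byte 0xE1 = 11100001 → 3-byte char #2 = E1 AF B9.
Offset 7: leading byte 0xC3 = 11000011 → 2-byte char #3 = C3 89.
Offset 9: leading byte 0xF0 = 11110000 → 4-byte char #4 = F0 93 8D 99.
Offset 13: leading byte 0xF0 = 11110000 → 4-byte char #5 = F0 9F 98 85.
Offset 17: leading byte 0xF0 = 11110000 → 4-byte char #6 = F0 9F A4 96.
Offset 21: leading byte 0xE1 = 11100001 → 3-byte char #7 = E1 A9 9B.
Leading byte 0xE1 = 11100001 matches 1110xxxx → 3-byte sequence.
Byte 1: 0xE1 = 11100001, payload 0001 (4 bits).
Byte 2: 0xA9 = 10101001 (10xxxxxx ✓), payload 101001.
Byte 3: 0x9B = 10011011 (10xxxxxx ✓), payload 011011.
Concatenate: 0001101001011011 = 0x1A5B (16 bits → U+1A5B).

U+1A5B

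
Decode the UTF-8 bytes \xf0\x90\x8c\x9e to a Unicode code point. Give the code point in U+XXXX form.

U+1031E

Leading byte 0xF0 = 11110000 matches 11110xxx → 4-byte sequence.
Byte 1: 0xF0 = 11110000, payload 000 (3 bits).
Byte 2: 0x90 = 10010000 (10xxxxxx ✓), payload 010000.
Byte 3: 0x8C = 10001100 (10xxxxxx ✓), payload 001100.
Byte 4: 0x9E = 10011110 (10xxxxxx ✓), payload 011110.
Concatenate: 000010000001100011110 = 0x1031E (21 bits → U+1031E).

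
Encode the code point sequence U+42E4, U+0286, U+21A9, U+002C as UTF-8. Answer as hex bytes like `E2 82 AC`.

E4 8B A4 CA 86 E2 86 A9 2C

U+42E4: 3-byte form → E4 8B A4.
U+0286: 2-byte form → CA 86.
U+21A9: 3-byte form → E2 86 A9.
U+002C: 1-byte form → 2C.
Concatenated (9 bytes): E4 8B A4 CA 86 E2 86 A9 2C.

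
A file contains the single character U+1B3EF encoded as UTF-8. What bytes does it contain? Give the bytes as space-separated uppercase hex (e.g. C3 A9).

U+1B3EF = 0x1B3EF = 111599 decimal. In range U+10000–U+10FFFF → 4-byte form: 11110xxx 10xxxxxx 10xxxxxx 10xxxxxx.
Binary (21 bits): 000011011001111101111.
Split 3+6+6+6: 000 | 011011 | 001111 | 101111.
Byte 1: 11110000 = 0xF0.
Byte 2: 10011011 = 0x9B.
Byte 3: 10001111 = 0x8F.
Byte 4: 10101111 = 0xAF.

F0 9B 8F AF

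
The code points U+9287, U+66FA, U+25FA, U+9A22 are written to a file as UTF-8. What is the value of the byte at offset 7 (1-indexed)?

0xE2

1-indexed offset 7 is 0-indexed offset 6.
U+9287 → 3-byte form E9 8A 87 at offsets 0–2.
U+66FA → 3-byte form E6 9B BA at offsets 3–5.
U+25FA → 3-byte form E2 97 BA at offsets 6–8.
Offset 6 falls in char 3's range; it's byte 1 of E2 97 BA = 0xE2.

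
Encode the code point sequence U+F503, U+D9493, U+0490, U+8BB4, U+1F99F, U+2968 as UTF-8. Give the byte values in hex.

U+F503: 3-byte form → EF 94 83.
U+D9493: 4-byte form → F3 99 92 93.
U+0490: 2-byte form → D2 90.
U+8BB4: 3-byte form → E8 AE B4.
U+1F99F: 4-byte form → F0 9F A6 9F.
U+2968: 3-byte form → E2 A5 A8.
Concatenated (19 bytes): EF 94 83 F3 99 92 93 D2 90 E8 AE B4 F0 9F A6 9F E2 A5 A8.

EF 94 83 F3 99 92 93 D2 90 E8 AE B4 F0 9F A6 9F E2 A5 A8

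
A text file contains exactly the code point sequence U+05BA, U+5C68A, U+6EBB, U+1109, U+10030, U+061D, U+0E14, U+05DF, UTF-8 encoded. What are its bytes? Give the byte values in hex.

D6 BA F1 9C 9A 8A E6 BA BB E1 84 89 F0 90 80 B0 D8 9D E0 B8 94 D7 9F

U+05BA: 2-byte form → D6 BA.
U+5C68A: 4-byte form → F1 9C 9A 8A.
U+6EBB: 3-byte form → E6 BA BB.
U+1109: 3-byte form → E1 84 89.
U+10030: 4-byte form → F0 90 80 B0.
U+061D: 2-byte form → D8 9D.
U+0E14: 3-byte form → E0 B8 94.
U+05DF: 2-byte form → D7 9F.
Concatenated (23 bytes): D6 BA F1 9C 9A 8A E6 BA BB E1 84 89 F0 90 80 B0 D8 9D E0 B8 94 D7 9F.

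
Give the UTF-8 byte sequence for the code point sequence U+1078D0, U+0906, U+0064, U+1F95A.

F4 87 A3 90 E0 A4 86 64 F0 9F A5 9A

U+1078D0: 4-byte form → F4 87 A3 90.
U+0906: 3-byte form → E0 A4 86.
U+0064: 1-byte form → 64.
U+1F95A: 4-byte form → F0 9F A5 9A.
Concatenated (12 bytes): F4 87 A3 90 E0 A4 86 64 F0 9F A5 9A.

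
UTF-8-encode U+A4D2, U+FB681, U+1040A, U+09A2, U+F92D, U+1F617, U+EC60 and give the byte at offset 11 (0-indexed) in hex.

U+A4D2 → 3-byte form EA 93 92 at offsets 0–2.
U+FB681 → 4-byte form F3 BB 9A 81 at offsets 3–6.
U+1040A → 4-byte form F0 90 90 8A at offsets 7–10.
U+09A2 → 3-byte form E0 A6 A2 at offsets 11–13.
Offset 11 falls in char 4's range; it's byte 1 of E0 A6 A2 = 0xE0.

0xE0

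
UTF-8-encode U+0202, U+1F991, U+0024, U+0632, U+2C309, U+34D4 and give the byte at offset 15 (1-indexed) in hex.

0x93

1-indexed offset 15 is 0-indexed offset 14.
U+0202 → 2-byte form C8 82 at offsets 0–1.
U+1F991 → 4-byte form F0 9F A6 91 at offsets 2–5.
U+0024 → 1-byte form 24 at offsets 6–6.
U+0632 → 2-byte form D8 B2 at offsets 7–8.
U+2C309 → 4-byte form F0 AC 8C 89 at offsets 9–12.
U+34D4 → 3-byte form E3 93 94 at offsets 13–15.
Offset 14 falls in char 6's range; it's byte 2 of E3 93 94 = 0x93.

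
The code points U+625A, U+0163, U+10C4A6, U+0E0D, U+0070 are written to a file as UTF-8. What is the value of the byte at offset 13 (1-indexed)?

0x70

1-indexed offset 13 is 0-indexed offset 12.
U+625A → 3-byte form E6 89 9A at offsets 0–2.
U+0163 → 2-byte form C5 A3 at offsets 3–4.
U+10C4A6 → 4-byte form F4 8C 92 A6 at offsets 5–8.
U+0E0D → 3-byte form E0 B8 8D at offsets 9–11.
U+0070 → 1-byte form 70 at offsets 12–12.
Offset 12 falls in char 5's range; it's byte 1 of 70 = 0x70.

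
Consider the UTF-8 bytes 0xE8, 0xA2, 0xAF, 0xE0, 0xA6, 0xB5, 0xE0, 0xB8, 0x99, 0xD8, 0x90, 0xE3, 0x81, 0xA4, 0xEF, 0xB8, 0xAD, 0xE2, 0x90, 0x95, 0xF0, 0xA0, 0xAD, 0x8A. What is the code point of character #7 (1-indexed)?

Offset 0: leading byte 0xE8 = 11101000 → 3-byte char #1 = E8 A2 AF.
Offset 3: leading byte 0xE0 = 11100000 → 3-byte char #2 = E0 A6 B5.
Offset 6: leading byte 0xE0 = 11100000 → 3-byte char #3 = E0 B8 99.
Offset 9: leading byte 0xD8 = 11011000 → 2-byte char #4 = D8 90.
Offset 11: leading byte 0xE3 = 11100011 → 3-byte char #5 = E3 81 A4.
Offset 14: leading byte 0xEF = 11101111 → 3-byte char #6 = EF B8 AD.
Offset 17: leading byte 0xE2 = 11100010 → 3-byte char #7 = E2 90 95.
Leading byte 0xE2 = 11100010 matches 1110xxxx → 3-byte sequence.
Byte 1: 0xE2 = 11100010, payload 0010 (4 bits).
Byte 2: 0x90 = 10010000 (10xxxxxx ✓), payload 010000.
Byte 3: 0x95 = 10010101 (10xxxxxx ✓), payload 010101.
Concatenate: 0010010000010101 = 0x2415 (16 bits → U+2415).

U+2415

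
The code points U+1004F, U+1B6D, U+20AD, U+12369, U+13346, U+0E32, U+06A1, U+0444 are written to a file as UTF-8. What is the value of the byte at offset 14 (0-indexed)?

U+1004F → 4-byte form F0 90 81 8F at offsets 0–3.
U+1B6D → 3-byte form E1 AD AD at offsets 4–6.
U+20AD → 3-byte form E2 82 AD at offsets 7–9.
U+12369 → 4-byte form F0 92 8D A9 at offsets 10–13.
U+13346 → 4-byte form F0 93 8D 86 at offsets 14–17.
Offset 14 falls in char 5's range; it's byte 1 of F0 93 8D 86 = 0xF0.

0xF0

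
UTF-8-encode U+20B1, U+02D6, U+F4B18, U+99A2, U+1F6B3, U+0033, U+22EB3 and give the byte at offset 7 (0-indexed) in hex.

U+20B1 → 3-byte form E2 82 B1 at offsets 0–2.
U+02D6 → 2-byte form CB 96 at offsets 3–4.
U+F4B18 → 4-byte form F3 B4 AC 98 at offsets 5–8.
Offset 7 falls in char 3's range; it's byte 3 of F3 B4 AC 98 = 0xAC.

0xAC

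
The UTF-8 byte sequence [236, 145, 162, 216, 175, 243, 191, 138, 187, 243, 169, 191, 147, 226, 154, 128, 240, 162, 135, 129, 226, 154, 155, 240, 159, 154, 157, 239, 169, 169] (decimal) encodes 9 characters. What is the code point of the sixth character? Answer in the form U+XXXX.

Offset 0: leading byte 0xEC = 11101100 → 3-byte char #1 = EC 91 A2.
Offset 3: leading byte 0xD8 = 11011000 → 2-byte char #2 = D8 AF.
Offset 5: leading byte 0xF3 = 11110011 → 4-byte char #3 = F3 BF 8A BB.
Offset 9: leading byte 0xF3 = 11110011 → 4-byte char #4 = F3 A9 BF 93.
Offset 13: leading byte 0xE2 = 11100010 → 3-byte char #5 = E2 9A 80.
Offset 16: leading byte 0xF0 = 11110000 → 4-byte char #6 = F0 A2 87 81.
Leading byte 0xF0 = 11110000 matches 11110xxx → 4-byte sequence.
Byte 1: 0xF0 = 11110000, payload 000 (3 bits).
Byte 2: 0xA2 = 10100010 (10xxxxxx ✓), payload 100010.
Byte 3: 0x87 = 10000111 (10xxxxxx ✓), payload 000111.
Byte 4: 0x81 = 10000001 (10xxxxxx ✓), payload 000001.
Concatenate: 000100010000111000001 = 0x221C1 (21 bits → U+221C1).

U+221C1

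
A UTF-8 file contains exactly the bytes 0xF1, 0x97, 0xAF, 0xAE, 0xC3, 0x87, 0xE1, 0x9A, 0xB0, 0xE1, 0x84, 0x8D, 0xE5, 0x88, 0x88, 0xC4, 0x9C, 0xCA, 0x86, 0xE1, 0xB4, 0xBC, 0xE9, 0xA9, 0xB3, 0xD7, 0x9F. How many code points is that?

Byte at offset 0: 0xF1 = 11110001 → 4-byte char (#1). Advance 4.
Byte at offset 4: 0xC3 = 11000011 → 2-byte char (#2). Advance 2.
Byte at offset 6: 0xE1 = 11100001 → 3-byte char (#3). Advance 3.
Byte at offset 9: 0xE1 = 11100001 → 3-byte char (#4). Advance 3.
Byte at offset 12: 0xE5 = 11100101 → 3-byte char (#5). Advance 3.
Byte at offset 15: 0xC4 = 11000100 → 2-byte char (#6). Advance 2.
Byte at offset 17: 0xCA = 11001010 → 2-byte char (#7). Advance 2.
Byte at offset 19: 0xE1 = 11100001 → 3-byte char (#8). Advance 3.
Byte at offset 22: 0xE9 = 11101001 → 3-byte char (#9). Advance 3.
Byte at offset 25: 0xD7 = 11010111 → 2-byte char (#10). Advance 2.
Reached end at offset 27 after 10 code points.

10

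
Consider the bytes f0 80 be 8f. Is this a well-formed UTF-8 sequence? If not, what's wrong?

invalid (overlong encoding)

Leading byte 0xF0 = 11110000 → 4-byte form.
Continuation bytes all match 10xxxxxx. Payload decodes to 0xF8F.
But 0xF8F < 0x10000, the minimum for a 4-byte sequence — this is an overlong encoding.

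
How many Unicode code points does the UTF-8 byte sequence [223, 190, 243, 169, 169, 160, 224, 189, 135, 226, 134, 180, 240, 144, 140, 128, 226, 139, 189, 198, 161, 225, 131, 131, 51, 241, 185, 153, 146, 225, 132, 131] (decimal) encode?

Byte at offset 0: 0xDF = 11011111 → 2-byte char (#1). Advance 2.
Byte at offset 2: 0xF3 = 11110011 → 4-byte char (#2). Advance 4.
Byte at offset 6: 0xE0 = 11100000 → 3-byte char (#3). Advance 3.
Byte at offset 9: 0xE2 = 11100010 → 3-byte char (#4). Advance 3.
Byte at offset 12: 0xF0 = 11110000 → 4-byte char (#5). Advance 4.
Byte at offset 16: 0xE2 = 11100010 → 3-byte char (#6). Advance 3.
Byte at offset 19: 0xC6 = 11000110 → 2-byte char (#7). Advance 2.
Byte at offset 21: 0xE1 = 11100001 → 3-byte char (#8). Advance 3.
Byte at offset 24: 0x33 = 00110011 → 1-byte char (#9). Advance 1.
Byte at offset 25: 0xF1 = 11110001 → 4-byte char (#10). Advance 4.
Byte at offset 29: 0xE1 = 11100001 → 3-byte char (#11). Advance 3.
Reached end at offset 32 after 11 code points.

11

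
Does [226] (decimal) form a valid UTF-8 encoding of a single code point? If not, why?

invalid (sequence truncated)

Leading byte 0xE2 = 11100010 → 3-byte form, but only 1 byte is present.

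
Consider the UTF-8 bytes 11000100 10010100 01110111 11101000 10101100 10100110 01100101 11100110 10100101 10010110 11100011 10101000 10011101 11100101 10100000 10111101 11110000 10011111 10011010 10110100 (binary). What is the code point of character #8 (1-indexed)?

U+1F6B4

Offset 0: leading byte 0xC4 = 11000100 → 2-byte char #1 = C4 94.
Offset 2: leading byte 0x77 = 01110111 → 1-byte char #2 = 77.
Offset 3: leading byte 0xE8 = 11101000 → 3-byte char #3 = E8 AC A6.
Offset 6: leading byte 0x65 = 01100101 → 1-byte char #4 = 65.
Offset 7: leading byte 0xE6 = 11100110 → 3-byte char #5 = E6 A5 96.
Offset 10: leading byte 0xE3 = 11100011 → 3-byte char #6 = E3 A8 9D.
Offset 13: leading byte 0xE5 = 11100101 → 3-byte char #7 = E5 A0 BD.
Offset 16: leading byte 0xF0 = 11110000 → 4-byte char #8 = F0 9F 9A B4.
Leading byte 0xF0 = 11110000 matches 11110xxx → 4-byte sequence.
Byte 1: 0xF0 = 11110000, payload 000 (3 bits).
Byte 2: 0x9F = 10011111 (10xxxxxx ✓), payload 011111.
Byte 3: 0x9A = 10011010 (10xxxxxx ✓), payload 011010.
Byte 4: 0xB4 = 10110100 (10xxxxxx ✓), payload 110100.
Concatenate: 000011111011010110100 = 0x1F6B4 (21 bits → U+1F6B4).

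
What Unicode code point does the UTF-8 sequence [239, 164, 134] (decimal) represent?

Leading byte 0xEF = 11101111 matches 1110xxxx → 3-byte sequence.
Byte 1: 0xEF = 11101111, payload 1111 (4 bits).
Byte 2: 0xA4 = 10100100 (10xxxxxx ✓), payload 100100.
Byte 3: 0x86 = 10000110 (10xxxxxx ✓), payload 000110.
Concatenate: 1111100100000110 = 0xF906 (16 bits → U+F906).

U+F906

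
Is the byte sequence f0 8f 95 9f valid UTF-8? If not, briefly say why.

Leading byte 0xF0 = 11110000 → 4-byte form.
Continuation bytes all match 10xxxxxx. Payload decodes to 0xF55F.
But 0xF55F < 0x10000, the minimum for a 4-byte sequence — this is an overlong encoding.

invalid (overlong encoding)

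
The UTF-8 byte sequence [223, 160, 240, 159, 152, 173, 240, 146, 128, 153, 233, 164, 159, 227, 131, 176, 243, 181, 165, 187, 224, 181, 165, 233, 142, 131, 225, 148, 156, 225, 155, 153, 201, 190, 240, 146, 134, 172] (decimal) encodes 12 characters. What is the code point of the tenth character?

U+16D9

Offset 0: leading byte 0xDF = 11011111 → 2-byte char #1 = DF A0.
Offset 2: leading byte 0xF0 = 11110000 → 4-byte char #2 = F0 9F 98 AD.
Offset 6: leading byte 0xF0 = 11110000 → 4-byte char #3 = F0 92 80 99.
Offset 10: leading byte 0xE9 = 11101001 → 3-byte char #4 = E9 A4 9F.
Offset 13: leading byte 0xE3 = 11100011 → 3-byte char #5 = E3 83 B0.
Offset 16: leading byte 0xF3 = 11110011 → 4-byte char #6 = F3 B5 A5 BB.
Offset 20: leading byte 0xE0 = 11100000 → 3-byte char #7 = E0 B5 A5.
Offset 23: leading byte 0xE9 = 11101001 → 3-byte char #8 = E9 8E 83.
Offset 26: leading byte 0xE1 = 11100001 → 3-byte char #9 = E1 94 9C.
Offset 29: leading byte 0xE1 = 11100001 → 3-byte char #10 = E1 9B 99.
Leading byte 0xE1 = 11100001 matches 1110xxxx → 3-byte sequence.
Byte 1: 0xE1 = 11100001, payload 0001 (4 bits).
Byte 2: 0x9B = 10011011 (10xxxxxx ✓), payload 011011.
Byte 3: 0x99 = 10011001 (10xxxxxx ✓), payload 011001.
Concatenate: 0001011011011001 = 0x16D9 (16 bits → U+16D9).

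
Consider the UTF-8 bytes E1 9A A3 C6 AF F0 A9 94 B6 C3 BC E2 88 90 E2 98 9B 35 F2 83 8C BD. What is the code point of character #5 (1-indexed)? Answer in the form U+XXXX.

Offset 0: leading byte 0xE1 = 11100001 → 3-byte char #1 = E1 9A A3.
Offset 3: leading byte 0xC6 = 11000110 → 2-byte char #2 = C6 AF.
Offset 5: leading byte 0xF0 = 11110000 → 4-byte char #3 = F0 A9 94 B6.
Offset 9: leading byte 0xC3 = 11000011 → 2-byte char #4 = C3 BC.
Offset 11: leading byte 0xE2 = 11100010 → 3-byte char #5 = E2 88 90.
Leading byte 0xE2 = 11100010 matches 1110xxxx → 3-byte sequence.
Byte 1: 0xE2 = 11100010, payload 0010 (4 bits).
Byte 2: 0x88 = 10001000 (10xxxxxx ✓), payload 001000.
Byte 3: 0x90 = 10010000 (10xxxxxx ✓), payload 010000.
Concatenate: 0010001000010000 = 0x2210 (16 bits → U+2210).

U+2210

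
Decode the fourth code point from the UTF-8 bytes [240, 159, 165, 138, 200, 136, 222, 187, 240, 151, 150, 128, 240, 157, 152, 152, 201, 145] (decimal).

Offset 0: leading byte 0xF0 = 11110000 → 4-byte char #1 = F0 9F A5 8A.
Offset 4: leading byte 0xC8 = 11001000 → 2-byte char #2 = C8 88.
Offset 6: leading byte 0xDE = 11011110 → 2-byte char #3 = DE BB.
Offset 8: leading byte 0xF0 = 11110000 → 4-byte char #4 = F0 97 96 80.
Leading byte 0xF0 = 11110000 matches 11110xxx → 4-byte sequence.
Byte 1: 0xF0 = 11110000, payload 000 (3 bits).
Byte 2: 0x97 = 10010111 (10xxxxxx ✓), payload 010111.
Byte 3: 0x96 = 10010110 (10xxxxxx ✓), payload 010110.
Byte 4: 0x80 = 10000000 (10xxxxxx ✓), payload 000000.
Concatenate: 000010111010110000000 = 0x17580 (21 bits → U+17580).

U+17580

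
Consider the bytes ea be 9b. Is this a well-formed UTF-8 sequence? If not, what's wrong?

Leading byte 0xEA = 11101010 → 3-byte form.
Continuation bytes 0xBE=10111110, 0x9B=10011011 all match 10xxxxxx.
Decoded value 0xAF9B is ≥ 0x800 (shortest form) and not a surrogate.

valid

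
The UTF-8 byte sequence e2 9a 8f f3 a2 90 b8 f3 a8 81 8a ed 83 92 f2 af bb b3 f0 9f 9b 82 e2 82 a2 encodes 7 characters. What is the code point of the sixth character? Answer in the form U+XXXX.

U+1F6C2

Offset 0: leading byte 0xE2 = 11100010 → 3-byte char #1 = E2 9A 8F.
Offset 3: leading byte 0xF3 = 11110011 → 4-byte char #2 = F3 A2 90 B8.
Offset 7: leading byte 0xF3 = 11110011 → 4-byte char #3 = F3 A8 81 8A.
Offset 11: leading byte 0xED = 11101101 → 3-byte char #4 = ED 83 92.
Offset 14: leading byte 0xF2 = 11110010 → 4-byte char #5 = F2 AF BB B3.
Offset 18: leading byte 0xF0 = 11110000 → 4-byte char #6 = F0 9F 9B 82.
Leading byte 0xF0 = 11110000 matches 11110xxx → 4-byte sequence.
Byte 1: 0xF0 = 11110000, payload 000 (3 bits).
Byte 2: 0x9F = 10011111 (10xxxxxx ✓), payload 011111.
Byte 3: 0x9B = 10011011 (10xxxxxx ✓), payload 011011.
Byte 4: 0x82 = 10000010 (10xxxxxx ✓), payload 000010.
Concatenate: 000011111011011000010 = 0x1F6C2 (21 bits → U+1F6C2).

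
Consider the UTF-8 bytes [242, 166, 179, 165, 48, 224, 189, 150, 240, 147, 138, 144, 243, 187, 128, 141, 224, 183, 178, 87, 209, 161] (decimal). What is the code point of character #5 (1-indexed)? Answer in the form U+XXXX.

Offset 0: leading byte 0xF2 = 11110010 → 4-byte char #1 = F2 A6 B3 A5.
Offset 4: leading byte 0x30 = 00110000 → 1-byte char #2 = 30.
Offset 5: leading byte 0xE0 = 11100000 → 3-byte char #3 = E0 BD 96.
Offset 8: leading byte 0xF0 = 11110000 → 4-byte char #4 = F0 93 8A 90.
Offset 12: leading byte 0xF3 = 11110011 → 4-byte char #5 = F3 BB 80 8D.
Leading byte 0xF3 = 11110011 matches 11110xxx → 4-byte sequence.
Byte 1: 0xF3 = 11110011, payload 011 (3 bits).
Byte 2: 0xBB = 10111011 (10xxxxxx ✓), payload 111011.
Byte 3: 0x80 = 10000000 (10xxxxxx ✓), payload 000000.
Byte 4: 0x8D = 10001101 (10xxxxxx ✓), payload 001101.
Concatenate: 011111011000000001101 = 0xFB00D (21 bits → U+FB00D).

U+FB00D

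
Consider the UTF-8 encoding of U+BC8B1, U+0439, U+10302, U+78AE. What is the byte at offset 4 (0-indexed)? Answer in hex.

0xD0

U+BC8B1 → 4-byte form F2 BC A2 B1 at offsets 0–3.
U+0439 → 2-byte form D0 B9 at offsets 4–5.
Offset 4 falls in char 2's range; it's byte 1 of D0 B9 = 0xD0.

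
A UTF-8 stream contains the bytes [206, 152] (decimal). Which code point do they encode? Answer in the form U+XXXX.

Leading byte 0xCE = 11001110 matches 110xxxxx → 2-byte sequence.
Byte 1: 0xCE = 11001110, payload 01110 (5 bits).
Byte 2: 0x98 = 10011000 (10xxxxxx ✓), payload 011000.
Concatenate: 01110011000 = 0x398 (11 bits → U+0398).

U+0398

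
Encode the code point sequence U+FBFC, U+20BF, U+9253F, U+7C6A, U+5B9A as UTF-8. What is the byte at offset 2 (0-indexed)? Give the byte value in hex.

U+FBFC → 3-byte form EF AF BC at offsets 0–2.
Offset 2 falls in char 1's range; it's byte 3 of EF AF BC = 0xBC.

0xBC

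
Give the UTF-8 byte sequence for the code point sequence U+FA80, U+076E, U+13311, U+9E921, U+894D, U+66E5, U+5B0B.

EF AA 80 DD AE F0 93 8C 91 F2 9E A4 A1 E8 A5 8D E6 9B A5 E5 AC 8B

U+FA80: 3-byte form → EF AA 80.
U+076E: 2-byte form → DD AE.
U+13311: 4-byte form → F0 93 8C 91.
U+9E921: 4-byte form → F2 9E A4 A1.
U+894D: 3-byte form → E8 A5 8D.
U+66E5: 3-byte form → E6 9B A5.
U+5B0B: 3-byte form → E5 AC 8B.
Concatenated (22 bytes): EF AA 80 DD AE F0 93 8C 91 F2 9E A4 A1 E8 A5 8D E6 9B A5 E5 AC 8B.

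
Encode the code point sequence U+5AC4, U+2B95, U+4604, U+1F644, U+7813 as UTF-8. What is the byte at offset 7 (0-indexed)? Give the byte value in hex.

U+5AC4 → 3-byte form E5 AB 84 at offsets 0–2.
U+2B95 → 3-byte form E2 AE 95 at offsets 3–5.
U+4604 → 3-byte form E4 98 84 at offsets 6–8.
Offset 7 falls in char 3's range; it's byte 2 of E4 98 84 = 0x98.

0x98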